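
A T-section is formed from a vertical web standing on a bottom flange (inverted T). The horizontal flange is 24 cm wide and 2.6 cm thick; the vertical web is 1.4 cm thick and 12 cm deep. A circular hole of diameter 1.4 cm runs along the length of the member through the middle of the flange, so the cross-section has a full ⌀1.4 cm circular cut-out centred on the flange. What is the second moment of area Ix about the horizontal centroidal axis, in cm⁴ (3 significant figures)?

Ix ≈ 938 cm⁴

Split into non-overlapping primitives; take the origin at the lower-left of the bounding box.
Flange: 24 × 2.6, A = 62.4 cm², y = 1.3 cm, Ī = 35.152 cm⁴.
Web: 1.4 × 12, A = 16.8 cm², y = 8.6 cm, Ī = 201.6 cm⁴.
Hole (subtracted): ⌀1.4, A = 1.5394 cm², y = 1.3 cm, Ī = 0.18857 cm⁴.
Centroid: ȳ = ΣA·y / ΣA = 2.8792 cm.
Transfer each piece to the horizontal centroidal axis using Ī + A·d² with d = y − 2.8792:
  flange: d = -1.5792 cm → contributes +190.77 cm⁴
  web: d = 5.7208 cm → contributes +751.43 cm⁴
  hole: d = -1.5792 cm → contributes −4.0275 cm⁴
Total I = 938.16 cm⁴.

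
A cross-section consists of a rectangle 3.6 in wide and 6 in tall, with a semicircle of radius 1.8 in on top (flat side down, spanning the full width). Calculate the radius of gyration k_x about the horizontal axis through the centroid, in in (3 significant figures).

k_x ≈ 2.16 in

Split into non-overlapping primitives; take the origin at the lower-left of the bounding box.
Rectangular body: 3.6 × 6, A = 21.6 in², y = 3 in, Ī = 64.8 in⁴.
Semicircular cap: semicircle r = 1.8, A = 5.0894 in², y = 6.7639 in, Ī = 1.1522 in⁴.
Centroid: ȳ = ΣA·y / ΣA = 3.7177 in.
Transfer each piece to the horizontal axis through the centroid using Ī + A·d² with d = y − 3.7177:
  rectangular body: d = -0.71774 in → contributes +75.927 in⁴
  semicircular cap: d = 3.0462 in → contributes +48.378 in⁴
Total I = 124.31 in⁴.
Radius of gyration: k = √(I/A) = √(124.31 / 26.689) = 2.1581 in.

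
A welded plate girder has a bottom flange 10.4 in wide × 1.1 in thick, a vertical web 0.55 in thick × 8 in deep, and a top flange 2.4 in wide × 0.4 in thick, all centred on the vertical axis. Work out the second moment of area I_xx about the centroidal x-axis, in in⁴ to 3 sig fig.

Decompose the section into non-overlapping parts with the origin at the bottom-left of its bounding rectangle.
Bottom plate: 10.4 × 1.1, A = 11.44 in², y = 0.55 in, Ī = 1.1535 in⁴.
Web plate: 0.55 × 8, A = 4.4 in², y = 5.1 in, Ī = 23.467 in⁴.
Top plate: 2.4 × 0.4, A = 0.96 in², y = 9.3 in, Ī = 0.0128 in⁴.
Centroid: ȳ = ΣA·y / ΣA = 2.2417 in.
Transfer each piece to the centroidal x-axis using Ī + A·d² with d = y − 2.2417:
  bottom plate: d = -1.6917 in → contributes +33.892 in⁴
  web plate: d = 2.8583 in → contributes +59.415 in⁴
  top plate: d = 7.0583 in → contributes +47.84 in⁴
Total I = 141.15 in⁴.

I_xx ≈ 141 in⁴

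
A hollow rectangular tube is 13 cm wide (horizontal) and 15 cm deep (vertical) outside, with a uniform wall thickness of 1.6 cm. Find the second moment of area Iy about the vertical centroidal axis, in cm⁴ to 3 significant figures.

Decompose the section into non-overlapping parts with the origin at the bottom-left of its bounding rectangle.
Outer rectangle: 13 × 15, A = 195 cm², x = 6.5 cm, Ī = 2746.3 cm⁴.
Inner void (subtracted): 9.8 × 11.8, A = 115.64 cm², x = 6.5 cm, Ī = 925.51 cm⁴.
By symmetry the centroid is at mid-width, x̄ = 6.5 cm.
All pieces are centred on the vertical centroidal axis, so I = ΣĪ (holes subtracted) = 1820.7 cm⁴.

Iy ≈ 1820 cm⁴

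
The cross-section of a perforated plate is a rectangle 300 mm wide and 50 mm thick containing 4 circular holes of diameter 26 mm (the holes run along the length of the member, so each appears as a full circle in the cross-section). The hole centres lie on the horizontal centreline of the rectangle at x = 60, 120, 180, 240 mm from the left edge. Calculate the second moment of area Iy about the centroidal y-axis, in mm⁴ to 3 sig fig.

Iy ≈ 1.03 × 10⁸ mm⁴

Treat the section as a set of non-overlapping primitives; coordinates are from the bounding-box lower-left.
Plate: 300 × 50, A = 15 000 mm², x = 150 mm, Ī = 112 500 000 mm⁴.
Hole 1 (subtracted): ⌀26, A = 530.93 mm², x = 60 mm, Ī = 22 432 mm⁴.
Hole 2 (subtracted): ⌀26, A = 530.93 mm², x = 120 mm, Ī = 22 432 mm⁴.
Hole 3 (subtracted): ⌀26, A = 530.93 mm², x = 180 mm, Ī = 22 432 mm⁴.
Hole 4 (subtracted): ⌀26, A = 530.93 mm², x = 240 mm, Ī = 22 432 mm⁴.
By symmetry the centroid is at mid-width, x̄ = 150 mm.
Transfer each piece to the centroidal y-axis using Ī + A·d² with d = x − 150:
  plate: d = 0 mm → contributes +112 500 000 mm⁴
  hole 1: d = -90 mm → contributes −4 322 958 mm⁴
  hole 2: d = -30 mm → contributes −500 268 mm⁴
  hole 3: d = 30 mm → contributes −500 268 mm⁴
  hole 4: d = 90 mm → contributes −4 322 958 mm⁴
Total I = 102 853 548 mm⁴.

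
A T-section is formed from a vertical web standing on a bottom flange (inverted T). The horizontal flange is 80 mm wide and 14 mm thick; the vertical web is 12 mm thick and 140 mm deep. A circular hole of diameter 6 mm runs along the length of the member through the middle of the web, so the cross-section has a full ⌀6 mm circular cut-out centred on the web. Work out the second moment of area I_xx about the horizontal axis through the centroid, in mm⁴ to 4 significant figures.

I_xx ≈ 6.719 × 10⁶ mm⁴

Decompose the section into non-overlapping parts with the origin at the bottom-left of its bounding rectangle.
Flange: 80 × 14, A = 1 120 mm², y = 7 mm, Ī = 18293.3 mm⁴.
Web: 12 × 140, A = 1 680 mm², y = 84 mm, Ī = 2 744 000 mm⁴.
Hole (subtracted): ⌀6, A = 28.2743 mm², y = 84 mm, Ī = 63.6173 mm⁴.
Centroid: ȳ = ΣA·y / ΣA = 52.8858 mm.
Transfer each piece to the horizontal axis through the centroid using Ī + A·d² with d = y − 52.8858:
  flange: d = -45.8858 mm → contributes +2 376 462 mm⁴
  web: d = 31.1142 mm → contributes +4 370 396 mm⁴
  hole: d = 31.1142 mm → contributes −27435.8 mm⁴
Total I = 6 719 422 mm⁴.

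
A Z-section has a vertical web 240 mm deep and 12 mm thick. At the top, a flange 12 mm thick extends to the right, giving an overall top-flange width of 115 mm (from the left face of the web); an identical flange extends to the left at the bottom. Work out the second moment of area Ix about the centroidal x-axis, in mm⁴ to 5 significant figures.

Split into non-overlapping primitives; take the origin at the lower-left of the bounding box.
Web: 12 × 240, A = 2 880 mm², y = 120 mm, Ī = 13 824 000 mm⁴.
Top flange (beyond web): 103 × 12, A = 1 236 mm², y = 234 mm, Ī = 14 832 mm⁴.
Bottom flange (beyond web): 103 × 12, A = 1 236 mm², y = 6 mm, Ī = 14 832 mm⁴.
Centroid: ȳ = ΣA·y / ΣA = 120 mm.
Transfer each piece to the centroidal x-axis using Ī + A·d² with d = y − 120:
  web: d = 0 mm → contributes +13 824 000 mm⁴
  top flange (beyond web): d = 114 mm → contributes +16 077 888 mm⁴
  bottom flange (beyond web): d = -114 mm → contributes +16 077 888 mm⁴
Total I = 45 979 776 mm⁴.

Ix ≈ 4.5980 × 10⁷ mm⁴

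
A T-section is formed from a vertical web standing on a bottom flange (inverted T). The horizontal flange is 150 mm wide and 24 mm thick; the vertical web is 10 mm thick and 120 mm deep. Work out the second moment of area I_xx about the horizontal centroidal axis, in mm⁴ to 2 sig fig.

I_xx ≈ 6.3 × 10⁶ mm⁴

Decompose the section into non-overlapping parts with the origin at the bottom-left of its bounding rectangle.
Flange: 150 × 24, A = 3 600 mm², y = 12 mm, Ī = 172 800 mm⁴.
Web: 10 × 120, A = 1 200 mm², y = 84 mm, Ī = 1 440 000 mm⁴.
Centroid: ȳ = ΣA·y / ΣA = 30 mm.
Transfer each piece to the horizontal centroidal axis using Ī + A·d² with d = y − 30:
  flange: d = -18 mm → contributes +1 339 200 mm⁴
  web: d = 54 mm → contributes +4 939 200 mm⁴
Total I = 6 278 400 mm⁴.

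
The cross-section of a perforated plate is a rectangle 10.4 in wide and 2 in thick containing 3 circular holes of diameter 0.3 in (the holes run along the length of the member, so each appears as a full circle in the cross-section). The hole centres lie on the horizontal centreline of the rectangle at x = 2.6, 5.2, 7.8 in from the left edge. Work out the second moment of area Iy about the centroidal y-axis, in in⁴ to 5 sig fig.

Iy ≈ 186.52 in⁴

Treat the section as a set of non-overlapping primitives; coordinates are from the bounding-box lower-left.
Plate: 10.4 × 2, A = 20.8 in², x = 5.2 in, Ī = 187.4773 in⁴.
Hole 1 (subtracted): ⌀0.3, A = 0.07068583 in², x = 2.6 in, Ī = 0.0003976078 in⁴.
Hole 2 (subtracted): ⌀0.3, A = 0.07068583 in², x = 5.2 in, Ī = 0.0003976078 in⁴.
Hole 3 (subtracted): ⌀0.3, A = 0.07068583 in², x = 7.8 in, Ī = 0.0003976078 in⁴.
By symmetry the centroid is at mid-width, x̄ = 5.2 in.
Transfer each piece to the centroidal y-axis using Ī + A·d² with d = x − 5.2:
  plate: d = 0 in → contributes +187.4773 in⁴
  hole 1: d = -2.6 in → contributes −0.4782339 in⁴
  hole 2: d = 0 in → contributes −0.0003976078 in⁴
  hole 3: d = 2.6 in → contributes −0.4782339 in⁴
Total I = 186.5205 in⁴.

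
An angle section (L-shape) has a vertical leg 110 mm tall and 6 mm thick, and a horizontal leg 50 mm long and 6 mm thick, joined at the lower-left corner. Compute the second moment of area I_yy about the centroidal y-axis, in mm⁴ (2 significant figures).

Treat the section as a set of non-overlapping primitives; coordinates are from the bounding-box lower-left.
Vertical leg: 6 × 110, A = 660 mm², x = 3 mm, Ī = 1 980 mm⁴.
Horizontal leg (remainder): 44 × 6, A = 264 mm², x = 28 mm, Ī = 42 592 mm⁴.
Centroid: x̄ = ΣA·x / ΣA = 10.14 mm.
Transfer each piece to the centroidal y-axis using Ī + A·d² with d = x − 10.14:
  vertical leg: d = -7.143 mm → contributes +35 653 mm⁴
  horizontal leg (remainder): d = 17.86 mm → contributes +126 776 mm⁴
Total I = 162 429 mm⁴.

I_yy ≈ 1.6 × 10⁵ mm⁴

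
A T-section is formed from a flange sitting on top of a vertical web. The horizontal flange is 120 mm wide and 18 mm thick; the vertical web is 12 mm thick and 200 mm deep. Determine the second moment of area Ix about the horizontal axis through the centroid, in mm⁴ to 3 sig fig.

Ix ≈ 2.16 × 10⁷ mm⁴

Split into non-overlapping primitives; take the origin at the lower-left of the bounding box.
Flange: 120 × 18, A = 2 160 mm², y = 209 mm, Ī = 58 320 mm⁴.
Web: 12 × 200, A = 2 400 mm², y = 100 mm, Ī = 8 000 000 mm⁴.
Centroid: ȳ = ΣA·y / ΣA = 151.63 mm.
Transfer each piece to the horizontal axis through the centroid using Ī + A·d² with d = y − 151.63:
  flange: d = 57.368 mm → contributes +7 167 173 mm⁴
  web: d = -51.632 mm → contributes +14 397 968 mm⁴
Total I = 21 565 141 mm⁴.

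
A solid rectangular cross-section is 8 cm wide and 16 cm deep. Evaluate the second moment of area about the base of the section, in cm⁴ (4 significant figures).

The section: 8 × 16, A = 128 cm², y = 8 cm, Ī = 2730.67 cm⁴.
Transfer it to the base of the section using Ī + A·d² with d = y − 0:
  the section: d = 8 cm → contributes +10922.7 cm⁴
Total I = 10922.7 cm⁴.

I_base ≈ 1.092 × 10⁴ cm⁴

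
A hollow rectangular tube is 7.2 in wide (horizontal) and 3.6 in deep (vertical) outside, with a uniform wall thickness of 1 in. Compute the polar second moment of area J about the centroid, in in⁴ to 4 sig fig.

Treat the section as a set of non-overlapping primitives; coordinates are from the bounding-box lower-left.
Outer rectangle: 7.2 × 3.6, A = 25.92 in², y = 1.8 in, Ī = 27.9936 in⁴.
Inner void (subtracted): 5.2 × 1.6, A = 8.32 in², y = 1.8 in, Ī = 1.77493 in⁴.
By symmetry the centroid is at mid-height, ȳ = 1.8 in.
All pieces are centred on the centroidal x-axis, so I = ΣĪ (holes subtracted) = 26.2187 in⁴.
Repeating about the centroidal y-axis gives I_y = 93.2267 in⁴.
Polar second moment: J = I_x + I_y = 119.445 in⁴.

J ≈ 119.4 in⁴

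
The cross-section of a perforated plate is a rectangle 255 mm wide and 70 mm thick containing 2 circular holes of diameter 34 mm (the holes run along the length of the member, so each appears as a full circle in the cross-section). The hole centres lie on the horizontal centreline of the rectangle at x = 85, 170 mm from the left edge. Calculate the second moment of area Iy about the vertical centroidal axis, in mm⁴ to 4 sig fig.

Split into non-overlapping primitives; take the origin at the lower-left of the bounding box.
Plate: 255 × 70, A = 17 850 mm², x = 127.5 mm, Ī = 96 724 688 mm⁴.
Hole 1 (subtracted): ⌀34, A = 907.92 mm², x = 85 mm, Ī = 65597.2 mm⁴.
Hole 2 (subtracted): ⌀34, A = 907.92 mm², x = 170 mm, Ī = 65597.2 mm⁴.
By symmetry the centroid is at mid-width, x̄ = 127.5 mm.
Transfer each piece to the vertical centroidal axis using Ī + A·d² with d = x − 127.5:
  plate: d = 0 mm → contributes +96 724 688 mm⁴
  hole 1: d = -42.5 mm → contributes −1 705 528 mm⁴
  hole 2: d = 42.5 mm → contributes −1 705 528 mm⁴
Total I = 93 313 631 mm⁴.

Iy ≈ 9.331 × 10⁷ mm⁴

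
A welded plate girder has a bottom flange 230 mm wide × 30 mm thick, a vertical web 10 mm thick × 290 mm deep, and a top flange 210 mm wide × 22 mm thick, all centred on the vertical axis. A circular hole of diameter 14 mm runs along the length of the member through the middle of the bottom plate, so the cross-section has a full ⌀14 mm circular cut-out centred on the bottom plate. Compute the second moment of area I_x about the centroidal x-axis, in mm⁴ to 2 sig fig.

I_x ≈ 3.0 × 10⁸ mm⁴

Decompose the section into non-overlapping parts with the origin at the bottom-left of its bounding rectangle.
Bottom plate: 230 × 30, A = 6 900 mm², y = 15 mm, Ī = 517 500 mm⁴.
Web plate: 10 × 290, A = 2 900 mm², y = 175 mm, Ī = 20 324 167 mm⁴.
Top plate: 210 × 22, A = 4 620 mm², y = 331 mm, Ī = 186 340 mm⁴.
Hole (subtracted): ⌀14, A = 153.9 mm², y = 15 mm, Ī = 1 886 mm⁴.
Centroid: ȳ = ΣA·y / ΣA = 149.9 mm.
Transfer each piece to the centroidal x-axis using Ī + A·d² with d = y − 149.9:
  bottom plate: d = -134.9 mm → contributes +126 009 170 mm⁴
  web plate: d = 25.14 mm → contributes +22 157 035 mm⁴
  top plate: d = 181.1 mm → contributes +151 776 523 mm⁴
  hole: d = -134.9 mm → contributes −2 801 587 mm⁴
Total I = 297 141 140 mm⁴.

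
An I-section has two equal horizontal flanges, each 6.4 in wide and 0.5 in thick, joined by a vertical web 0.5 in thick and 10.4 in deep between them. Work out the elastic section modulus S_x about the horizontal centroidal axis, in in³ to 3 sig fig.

S_x ≈ 41.6 in³

Break the section into simple shapes (no overlaps), measuring from the bottom-left corner of the bounding box.
Bottom flange: 6.4 × 0.5, A = 3.2 in², y = 0.25 in, Ī = 0.066667 in⁴.
Web: 0.5 × 10.4, A = 5.2 in², y = 5.7 in, Ī = 46.869 in⁴.
Top flange: 6.4 × 0.5, A = 3.2 in², y = 11.15 in, Ī = 0.066667 in⁴.
By symmetry the centroid is at mid-height, ȳ = 5.7 in.
Transfer each piece to the horizontal centroidal axis using Ī + A·d² with d = y − 5.7:
  bottom flange: d = -5.45 in → contributes +95.115 in⁴
  web: d = 0 in → contributes +46.869 in⁴
  top flange: d = 5.45 in → contributes +95.115 in⁴
Total I = 237.1 in⁴.
Extreme fibre distance c = 5.7 in; S = I/c = 41.596 in³.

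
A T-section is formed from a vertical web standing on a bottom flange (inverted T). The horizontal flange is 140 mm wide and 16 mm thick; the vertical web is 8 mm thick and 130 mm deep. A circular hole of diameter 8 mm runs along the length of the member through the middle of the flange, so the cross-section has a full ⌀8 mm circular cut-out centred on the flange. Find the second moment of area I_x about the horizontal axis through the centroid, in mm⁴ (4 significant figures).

Break the section into simple shapes (no overlaps), measuring from the bottom-left corner of the bounding box.
Flange: 140 × 16, A = 2 240 mm², y = 8 mm, Ī = 47786.7 mm⁴.
Web: 8 × 130, A = 1 040 mm², y = 81 mm, Ī = 1 464 667 mm⁴.
Hole (subtracted): ⌀8, A = 50.2655 mm², y = 8 mm, Ī = 201.062 mm⁴.
Centroid: ȳ = ΣA·y / ΣA = 31.5066 mm.
Transfer each piece to the horizontal axis through the centroid using Ī + A·d² with d = y − 31.5066:
  flange: d = -23.5066 mm → contributes +1 285 519 mm⁴
  web: d = 49.4934 mm → contributes +4 012 250 mm⁴
  hole: d = -23.5066 mm → contributes −27975.7 mm⁴
Total I = 5 269 793 mm⁴.

I_x ≈ 5.270 × 10⁶ mm⁴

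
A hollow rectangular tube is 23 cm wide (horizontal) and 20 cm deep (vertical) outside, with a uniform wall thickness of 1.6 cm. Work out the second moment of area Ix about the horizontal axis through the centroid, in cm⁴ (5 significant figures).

Decompose the section into non-overlapping parts with the origin at the bottom-left of its bounding rectangle.
Outer rectangle: 23 × 20, A = 460 cm², y = 10 cm, Ī = 15333.33 cm⁴.
Inner void (subtracted): 19.8 × 16.8, A = 332.64 cm², y = 10 cm, Ī = 7823.693 cm⁴.
By symmetry the centroid is at mid-height, ȳ = 10 cm.
All pieces are centred on the horizontal axis through the centroid, so I = ΣĪ (holes subtracted) = 7509.641 cm⁴.

Ix ≈ 7509.6 cm⁴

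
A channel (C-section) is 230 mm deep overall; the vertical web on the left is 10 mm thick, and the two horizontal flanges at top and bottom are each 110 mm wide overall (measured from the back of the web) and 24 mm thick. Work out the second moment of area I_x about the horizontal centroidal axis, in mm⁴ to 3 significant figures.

Split into non-overlapping primitives; take the origin at the lower-left of the bounding box.
Web: 10 × 230, A = 2 300 mm², y = 115 mm, Ī = 10 139 167 mm⁴.
Top flange (beyond web): 100 × 24, A = 2 400 mm², y = 218 mm, Ī = 115 200 mm⁴.
Bottom flange (beyond web): 100 × 24, A = 2 400 mm², y = 12 mm, Ī = 115 200 mm⁴.
By symmetry the centroid is at mid-height, ȳ = 115 mm.
Transfer each piece to the horizontal centroidal axis using Ī + A·d² with d = y − 115:
  web: d = 0 mm → contributes +10 139 167 mm⁴
  top flange (beyond web): d = 103 mm → contributes +25 576 800 mm⁴
  bottom flange (beyond web): d = -103 mm → contributes +25 576 800 mm⁴
Total I = 61 292 767 mm⁴.

I_x ≈ 6.13 × 10⁷ mm⁴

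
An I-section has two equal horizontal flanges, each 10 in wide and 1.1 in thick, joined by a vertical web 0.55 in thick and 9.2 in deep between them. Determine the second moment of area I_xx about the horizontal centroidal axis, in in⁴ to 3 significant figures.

I_xx ≈ 621 in⁴

Decompose the section into non-overlapping parts with the origin at the bottom-left of its bounding rectangle.
Bottom flange: 10 × 1.1, A = 11 in², y = 0.55 in, Ī = 1.1092 in⁴.
Web: 0.55 × 9.2, A = 5.06 in², y = 5.7 in, Ī = 35.69 in⁴.
Top flange: 10 × 1.1, A = 11 in², y = 10.85 in, Ī = 1.1092 in⁴.
By symmetry the centroid is at mid-height, ȳ = 5.7 in.
Transfer each piece to the horizontal centroidal axis using Ī + A·d² with d = y − 5.7:
  bottom flange: d = -5.15 in → contributes +292.86 in⁴
  web: d = 0 in → contributes +35.69 in⁴
  top flange: d = 5.15 in → contributes +292.86 in⁴
Total I = 621.4 in⁴.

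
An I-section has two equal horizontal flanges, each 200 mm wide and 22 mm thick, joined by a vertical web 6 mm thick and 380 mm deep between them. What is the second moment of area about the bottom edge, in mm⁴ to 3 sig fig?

I_base ≈ 8.81 × 10⁸ mm⁴

Decompose the section into non-overlapping parts with the origin at the bottom-left of its bounding rectangle.
Bottom flange: 200 × 22, A = 4 400 mm², y = 11 mm, Ī = 177 467 mm⁴.
Web: 6 × 380, A = 2 280 mm², y = 212 mm, Ī = 27 436 000 mm⁴.
Top flange: 200 × 22, A = 4 400 mm², y = 413 mm, Ī = 177 467 mm⁴.
Transfer each piece to a horizontal axis along the bottom face using Ī + A·d² with d = y − 0:
  bottom flange: d = 11 mm → contributes +709 867 mm⁴
  web: d = 212 mm → contributes +129 908 320 mm⁴
  top flange: d = 413 mm → contributes +750 681 067 mm⁴
Total I = 881 299 253 mm⁴.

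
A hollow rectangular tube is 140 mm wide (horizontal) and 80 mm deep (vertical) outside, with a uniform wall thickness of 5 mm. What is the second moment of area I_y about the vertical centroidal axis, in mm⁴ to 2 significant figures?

Treat the section as a set of non-overlapping primitives; coordinates are from the bounding-box lower-left.
Outer rectangle: 140 × 80, A = 11 200 mm², x = 70 mm, Ī = 18 293 333 mm⁴.
Inner void (subtracted): 130 × 70, A = 9 100 mm², x = 70 mm, Ī = 12 815 833 mm⁴.
By symmetry the centroid is at mid-width, x̄ = 70 mm.
All pieces are centred on the vertical centroidal axis, so I = ΣĪ (holes subtracted) = 5 477 500 mm⁴.

I_y ≈ 5.5 × 10⁶ mm⁴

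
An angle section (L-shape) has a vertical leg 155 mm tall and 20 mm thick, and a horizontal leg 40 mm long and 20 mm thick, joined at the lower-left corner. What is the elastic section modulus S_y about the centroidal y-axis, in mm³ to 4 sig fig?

Treat the section as a set of non-overlapping primitives; coordinates are from the bounding-box lower-left.
Vertical leg: 20 × 155, A = 3 100 mm², x = 10 mm, Ī = 103 333 mm⁴.
Horizontal leg (remainder): 20 × 20, A = 400 mm², x = 30 mm, Ī = 13333.3 mm⁴.
Centroid: x̄ = ΣA·x / ΣA = 12.2857 mm.
Transfer each piece to the centroidal y-axis using Ī + A·d² with d = x − 12.2857:
  vertical leg: d = -2.28571 mm → contributes +119 529 mm⁴
  horizontal leg (remainder): d = 17.7143 mm → contributes +138 852 mm⁴
Total I = 258 381 mm⁴.
Extreme fibre distance c = 27.7143 mm; S = I/c = 9323.02 mm³.

S_y ≈ 9323 mm³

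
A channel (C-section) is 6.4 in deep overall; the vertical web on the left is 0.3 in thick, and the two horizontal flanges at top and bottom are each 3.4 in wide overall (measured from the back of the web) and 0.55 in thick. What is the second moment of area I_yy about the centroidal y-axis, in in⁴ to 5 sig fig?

Treat the section as a set of non-overlapping primitives; coordinates are from the bounding-box lower-left.
Web: 0.3 × 6.4, A = 1.92 in², x = 0.15 in, Ī = 0.0144 in⁴.
Top flange (beyond web): 3.1 × 0.55, A = 1.705 in², x = 1.85 in, Ī = 1.365421 in⁴.
Bottom flange (beyond web): 3.1 × 0.55, A = 1.705 in², x = 1.85 in, Ī = 1.365421 in⁴.
Centroid: x̄ = ΣA·x / ΣA = 1.237617 in.
Transfer each piece to the centroidal y-axis using Ī + A·d² with d = x − 1.237617:
  web: d = -1.087617 in → contributes +2.28559 in⁴
  top flange (beyond web): d = 0.6123827 in → contributes +2.004817 in⁴
  bottom flange (beyond web): d = 0.6123827 in → contributes +2.004817 in⁴
Total I = 6.295224 in⁴.

I_yy ≈ 6.2952 in⁴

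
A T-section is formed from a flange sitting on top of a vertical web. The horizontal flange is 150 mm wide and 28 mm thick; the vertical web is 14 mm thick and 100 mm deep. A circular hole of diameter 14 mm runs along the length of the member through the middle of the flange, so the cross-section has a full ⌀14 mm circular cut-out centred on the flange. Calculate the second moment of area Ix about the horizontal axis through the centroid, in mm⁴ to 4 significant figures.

Treat the section as a set of non-overlapping primitives; coordinates are from the bounding-box lower-left.
Flange: 150 × 28, A = 4 200 mm², y = 114 mm, Ī = 274 400 mm⁴.
Web: 14 × 100, A = 1 400 mm², y = 50 mm, Ī = 1 166 667 mm⁴.
Hole (subtracted): ⌀14, A = 153.938 mm², y = 114 mm, Ī = 1885.74 mm⁴.
Centroid: ȳ = ΣA·y / ΣA = 97.5477 mm.
Transfer each piece to the horizontal axis through the centroid using Ī + A·d² with d = y − 97.5477:
  flange: d = 16.4523 mm → contributes +1 411 242 mm⁴
  web: d = -47.5477 mm → contributes +4 331 770 mm⁴
  hole: d = 16.4523 mm → contributes −43553.2 mm⁴
Total I = 5 699 459 mm⁴.

Ix ≈ 5.699 × 10⁶ mm⁴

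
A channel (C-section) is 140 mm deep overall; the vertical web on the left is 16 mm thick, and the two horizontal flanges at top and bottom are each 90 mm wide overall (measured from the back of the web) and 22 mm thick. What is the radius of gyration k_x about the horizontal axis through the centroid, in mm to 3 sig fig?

Treat the section as a set of non-overlapping primitives; coordinates are from the bounding-box lower-left.
Web: 16 × 140, A = 2 240 mm², y = 70 mm, Ī = 3 658 667 mm⁴.
Top flange (beyond web): 74 × 22, A = 1 628 mm², y = 129 mm, Ī = 65 663 mm⁴.
Bottom flange (beyond web): 74 × 22, A = 1 628 mm², y = 11 mm, Ī = 65 663 mm⁴.
By symmetry the centroid is at mid-height, ȳ = 70 mm.
Transfer each piece to the horizontal axis through the centroid using Ī + A·d² with d = y − 70:
  web: d = 0 mm → contributes +3 658 667 mm⁴
  top flange (beyond web): d = 59 mm → contributes +5 732 731 mm⁴
  bottom flange (beyond web): d = -59 mm → contributes +5 732 731 mm⁴
Total I = 15 124 128 mm⁴.
Radius of gyration: k = √(I/A) = √(15 124 128 / 5 496) = 52.458 mm.

k_x ≈ 52.5 mm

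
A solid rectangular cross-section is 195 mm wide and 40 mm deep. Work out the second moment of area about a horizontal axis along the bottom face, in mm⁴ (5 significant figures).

I_base ≈ 4.1600 × 10⁶ mm⁴

The section: 195 × 40, A = 7 800 mm², y = 20 mm, Ī = 1 040 000 mm⁴.
Transfer it to a horizontal axis along the bottom face using Ī + A·d² with d = y − 0:
  the section: d = 20 mm → contributes +4 160 000 mm⁴
Total I = 4 160 000 mm⁴.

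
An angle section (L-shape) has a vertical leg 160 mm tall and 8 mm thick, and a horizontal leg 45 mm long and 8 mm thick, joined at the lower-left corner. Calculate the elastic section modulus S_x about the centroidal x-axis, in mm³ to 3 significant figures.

Treat the section as a set of non-overlapping primitives; coordinates are from the bounding-box lower-left.
Vertical leg: 8 × 160, A = 1 280 mm², y = 80 mm, Ī = 2 730 667 mm⁴.
Horizontal leg (remainder): 37 × 8, A = 296 mm², y = 4 mm, Ī = 1578.7 mm⁴.
Centroid: ȳ = ΣA·y / ΣA = 65.726 mm.
Transfer each piece to the centroidal x-axis using Ī + A·d² with d = y − 65.726:
  vertical leg: d = 14.274 mm → contributes +2 991 467 mm⁴
  horizontal leg (remainder): d = -61.726 mm → contributes +1 129 364 mm⁴
Total I = 4 120 831 mm⁴.
Extreme fibre distance c = 94.274 mm; S = I/c = 43 711 mm³.

S_x ≈ 4.37 × 10⁴ mm³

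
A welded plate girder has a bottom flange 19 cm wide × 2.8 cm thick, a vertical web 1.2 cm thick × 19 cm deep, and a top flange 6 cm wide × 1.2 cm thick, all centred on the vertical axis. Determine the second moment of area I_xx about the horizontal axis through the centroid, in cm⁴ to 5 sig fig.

I_xx ≈ 4685.2 cm⁴

Split into non-overlapping primitives; take the origin at the lower-left of the bounding box.
Bottom plate: 19 × 2.8, A = 53.2 cm², y = 1.4 cm, Ī = 34.75733 cm⁴.
Web plate: 1.2 × 19, A = 22.8 cm², y = 12.3 cm, Ī = 685.9 cm⁴.
Top plate: 6 × 1.2, A = 7.2 cm², y = 22.4 cm, Ī = 0.864 cm⁴.
Centroid: ȳ = ΣA·y / ΣA = 6.204327 cm.
Transfer each piece to the horizontal axis through the centroid using Ī + A·d² with d = y − 6.204327:
  bottom plate: d = -4.804327 cm → contributes +1262.696 cm⁴
  web plate: d = 6.095673 cm → contributes +1533.085 cm⁴
  top plate: d = 16.19567 cm → contributes +1889.423 cm⁴
Total I = 4685.204 cm⁴.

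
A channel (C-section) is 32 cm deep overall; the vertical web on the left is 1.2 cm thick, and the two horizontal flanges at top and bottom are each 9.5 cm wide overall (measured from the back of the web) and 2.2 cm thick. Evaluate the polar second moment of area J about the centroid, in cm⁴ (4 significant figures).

J ≈ 1.204 × 10⁴ cm⁴

Treat the section as a set of non-overlapping primitives; coordinates are from the bounding-box lower-left.
Web: 1.2 × 32, A = 38.4 cm², y = 16 cm, Ī = 3276.8 cm⁴.
Top flange (beyond web): 8.3 × 2.2, A = 18.26 cm², y = 30.9 cm, Ī = 7.36487 cm⁴.
Bottom flange (beyond web): 8.3 × 2.2, A = 18.26 cm², y = 1.1 cm, Ī = 7.36487 cm⁴.
By symmetry the centroid is at mid-height, ȳ = 16 cm.
Transfer each piece to the centroidal x-axis using Ī + A·d² with d = y − 16:
  web: d = 0 cm → contributes +3276.8 cm⁴
  top flange (beyond web): d = 14.9 cm → contributes +4061.27 cm⁴
  bottom flange (beyond web): d = -14.9 cm → contributes +4061.27 cm⁴
Total I = 11399.3 cm⁴.
For the y-axis: x̄ = 2.9154 cm.
Repeating about the centroidal y-axis gives I_y = 636.593 cm⁴.
Polar second moment: J = I_x + I_y = 12035.9 cm⁴.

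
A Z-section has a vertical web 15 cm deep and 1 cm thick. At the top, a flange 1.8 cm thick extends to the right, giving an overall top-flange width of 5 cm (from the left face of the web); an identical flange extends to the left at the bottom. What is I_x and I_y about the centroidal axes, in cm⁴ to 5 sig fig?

Split into non-overlapping primitives; take the origin at the lower-left of the bounding box.
Web: 1 × 15, A = 15 cm², y = 7.5 cm, Ī = 281.25 cm⁴.
Top flange (beyond web): 4 × 1.8, A = 7.2 cm², y = 14.1 cm, Ī = 1.944 cm⁴.
Bottom flange (beyond web): 4 × 1.8, A = 7.2 cm², y = 0.9 cm, Ī = 1.944 cm⁴.
Centroid: ȳ = ΣA·y / ΣA = 7.5 cm.
Transfer each piece to the centroidal x-axis using Ī + A·d² with d = y − 7.5:
  web: d = 0 cm → contributes +281.25 cm⁴
  top flange (beyond web): d = 6.6 cm → contributes +315.576 cm⁴
  bottom flange (beyond web): d = -6.6 cm → contributes +315.576 cm⁴
Total I = 912.402 cm⁴.
For the y-axis: x̄ = 4.5 cm.
Repeating about the centroidal y-axis gives I_y = 110.45 cm⁴.

I_x ≈ 912.40 cm⁴, I_y ≈ 110.45 cm⁴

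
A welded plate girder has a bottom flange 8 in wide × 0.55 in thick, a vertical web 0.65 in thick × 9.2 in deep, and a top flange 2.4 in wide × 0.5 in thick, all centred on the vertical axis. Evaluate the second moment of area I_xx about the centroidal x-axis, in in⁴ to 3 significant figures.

Decompose the section into non-overlapping parts with the origin at the bottom-left of its bounding rectangle.
Bottom plate: 8 × 0.55, A = 4.4 in², y = 0.275 in, Ī = 0.11092 in⁴.
Web plate: 0.65 × 9.2, A = 5.98 in², y = 5.15 in, Ī = 42.179 in⁴.
Top plate: 2.4 × 0.5, A = 1.2 in², y = 10 in, Ī = 0.025 in⁴.
Centroid: ȳ = ΣA·y / ΣA = 3.8003 in.
Transfer each piece to the centroidal x-axis using Ī + A·d² with d = y − 3.8003:
  bottom plate: d = -3.5253 in → contributes +54.792 in⁴
  web plate: d = 1.3497 in → contributes +53.073 in⁴
  top plate: d = 6.1997 in → contributes +46.149 in⁴
Total I = 154.01 in⁴.

I_xx ≈ 154 in⁴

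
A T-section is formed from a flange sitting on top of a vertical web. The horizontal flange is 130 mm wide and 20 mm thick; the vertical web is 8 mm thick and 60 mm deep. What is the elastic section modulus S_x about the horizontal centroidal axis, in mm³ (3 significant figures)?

Split into non-overlapping primitives; take the origin at the lower-left of the bounding box.
Flange: 130 × 20, A = 2 600 mm², y = 70 mm, Ī = 86 667 mm⁴.
Web: 8 × 60, A = 480 mm², y = 30 mm, Ī = 144 000 mm⁴.
Centroid: ȳ = ΣA·y / ΣA = 63.766 mm.
Transfer each piece to the horizontal centroidal axis using Ī + A·d² with d = y − 63.766:
  flange: d = 6.2338 mm → contributes +187 702 mm⁴
  web: d = -33.766 mm → contributes +691 276 mm⁴
Total I = 878 978 mm⁴.
Extreme fibre distance c = 63.766 mm; S = I/c = 13 784 mm³.

S_x ≈ 1.38 × 10⁴ mm³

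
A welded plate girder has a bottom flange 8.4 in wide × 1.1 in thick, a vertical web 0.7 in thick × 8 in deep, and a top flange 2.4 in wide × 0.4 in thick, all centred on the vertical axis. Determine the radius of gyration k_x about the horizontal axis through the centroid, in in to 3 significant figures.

k_x ≈ 3.06 in

Decompose the section into non-overlapping parts with the origin at the bottom-left of its bounding rectangle.
Bottom plate: 8.4 × 1.1, A = 9.24 in², y = 0.55 in, Ī = 0.9317 in⁴.
Web plate: 0.7 × 8, A = 5.6 in², y = 5.1 in, Ī = 29.867 in⁴.
Top plate: 2.4 × 0.4, A = 0.96 in², y = 9.3 in, Ī = 0.0128 in⁴.
Centroid: ȳ = ΣA·y / ΣA = 2.6943 in.
Transfer each piece to the horizontal axis through the centroid using Ī + A·d² with d = y − 2.6943:
  bottom plate: d = -2.1443 in → contributes +43.418 in⁴
  web plate: d = 2.4057 in → contributes +62.276 in⁴
  top plate: d = 6.6057 in → contributes +41.903 in⁴
Total I = 147.6 in⁴.
Radius of gyration: k = √(I/A) = √(147.6 / 15.8) = 3.0564 in.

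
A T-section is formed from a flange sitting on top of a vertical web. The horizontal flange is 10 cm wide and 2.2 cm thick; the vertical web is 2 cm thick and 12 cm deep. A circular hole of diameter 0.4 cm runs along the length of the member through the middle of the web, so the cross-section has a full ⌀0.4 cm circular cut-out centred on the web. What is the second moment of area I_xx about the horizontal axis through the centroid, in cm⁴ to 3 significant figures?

Treat the section as a set of non-overlapping primitives; coordinates are from the bounding-box lower-left.
Flange: 10 × 2.2, A = 22 cm², y = 13.1 cm, Ī = 8.8733 cm⁴.
Web: 2 × 12, A = 24 cm², y = 6 cm, Ī = 288 cm⁴.
Hole (subtracted): ⌀0.4, A = 0.12566 cm², y = 6 cm, Ī = 0.0012566 cm⁴.
Centroid: ȳ = ΣA·y / ΣA = 9.405 cm.
Transfer each piece to the horizontal axis through the centroid using Ī + A·d² with d = y − 9.405:
  flange: d = 3.695 cm → contributes +309.25 cm⁴
  web: d = -3.405 cm → contributes +566.25 cm⁴
  hole: d = -3.405 cm → contributes −1.4582 cm⁴
Total I = 874.04 cm⁴.

I_xx ≈ 874 cm⁴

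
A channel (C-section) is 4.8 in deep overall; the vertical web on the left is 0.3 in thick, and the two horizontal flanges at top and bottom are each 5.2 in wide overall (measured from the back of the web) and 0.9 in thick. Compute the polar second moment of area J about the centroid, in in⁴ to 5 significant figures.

Break the section into simple shapes (no overlaps), measuring from the bottom-left corner of the bounding box.
Web: 0.3 × 4.8, A = 1.44 in², y = 2.4 in, Ī = 2.7648 in⁴.
Top flange (beyond web): 4.9 × 0.9, A = 4.41 in², y = 4.35 in, Ī = 0.297675 in⁴.
Bottom flange (beyond web): 4.9 × 0.9, A = 4.41 in², y = 0.45 in, Ī = 0.297675 in⁴.
By symmetry the centroid is at mid-height, ȳ = 2.4 in.
Transfer each piece to the centroidal x-axis using Ī + A·d² with d = y − 2.4:
  web: d = 0 in → contributes +2.7648 in⁴
  top flange (beyond web): d = 1.95 in → contributes +17.0667 in⁴
  bottom flange (beyond web): d = -1.95 in → contributes +17.0667 in⁴
Total I = 36.8982 in⁴.
For the y-axis: x̄ = 2.385088 in.
Repeating about the centroidal y-axis gives I_y = 26.02632 in⁴.
Polar second moment: J = I_x + I_y = 62.92452 in⁴.

J ≈ 62.925 in⁴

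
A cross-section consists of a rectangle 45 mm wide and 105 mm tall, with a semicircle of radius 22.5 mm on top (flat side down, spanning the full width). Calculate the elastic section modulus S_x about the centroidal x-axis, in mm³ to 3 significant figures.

S_x ≈ 1.06 × 10⁵ mm³

Break the section into simple shapes (no overlaps), measuring from the bottom-left corner of the bounding box.
Rectangular body: 45 × 105, A = 4 725 mm², y = 52.5 mm, Ī = 4 341 094 mm⁴.
Semicircular cap: semicircle r = 22.5, A = 795.22 mm², y = 114.55 mm, Ī = 28 130 mm⁴.
Centroid: ȳ = ΣA·y / ΣA = 61.439 mm.
Transfer each piece to the centroidal x-axis using Ī + A·d² with d = y − 61.439:
  rectangular body: d = -8.9385 mm → contributes +4 718 608 mm⁴
  semicircular cap: d = 53.111 mm → contributes +2 271 237 mm⁴
Total I = 6 989 845 mm⁴.
Extreme fibre distance c = 66.061 mm; S = I/c = 105 808 mm³.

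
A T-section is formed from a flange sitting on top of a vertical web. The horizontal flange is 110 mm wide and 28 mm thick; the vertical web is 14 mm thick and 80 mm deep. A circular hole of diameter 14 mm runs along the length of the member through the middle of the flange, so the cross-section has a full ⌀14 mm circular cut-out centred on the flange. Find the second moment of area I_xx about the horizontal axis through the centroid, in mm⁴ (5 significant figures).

Break the section into simple shapes (no overlaps), measuring from the bottom-left corner of the bounding box.
Flange: 110 × 28, A = 3 080 mm², y = 94 mm, Ī = 201226.7 mm⁴.
Web: 14 × 80, A = 1 120 mm², y = 40 mm, Ī = 597333.3 mm⁴.
Hole (subtracted): ⌀14, A = 153.938 mm², y = 94 mm, Ī = 1885.741 mm⁴.
Centroid: ȳ = ΣA·y / ΣA = 79.05213 mm.
Transfer each piece to the horizontal axis through the centroid using Ī + A·d² with d = y − 79.05213:
  flange: d = 14.94787 mm → contributes +889 418 mm⁴
  web: d = -39.05213 mm → contributes +2 305 411 mm⁴
  hole: d = 14.94787 mm → contributes −36281.47 mm⁴
Total I = 3 158 547 mm⁴.

I_xx ≈ 3.1585 × 10⁶ mm⁴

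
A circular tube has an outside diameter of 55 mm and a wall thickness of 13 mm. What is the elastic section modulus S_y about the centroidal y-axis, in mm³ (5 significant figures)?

Treat the section as a set of non-overlapping primitives; coordinates are from the bounding-box lower-left.
Outer circle: ⌀55, A = 2375.829 mm², x = 27.5 mm, Ī = 449180.3 mm⁴.
Bore (subtracted): ⌀29, A = 660.5199 mm², x = 27.5 mm, Ī = 34718.57 mm⁴.
By symmetry the centroid is at mid-width, x̄ = 27.5 mm.
All pieces are centred on the centroidal y-axis, so I = ΣĪ (holes subtracted) = 414461.7 mm⁴.
Extreme fibre distance c = 27.5 mm; S = I/c = 15071.33 mm³.

S_y ≈ 1.5071 × 10⁴ mm³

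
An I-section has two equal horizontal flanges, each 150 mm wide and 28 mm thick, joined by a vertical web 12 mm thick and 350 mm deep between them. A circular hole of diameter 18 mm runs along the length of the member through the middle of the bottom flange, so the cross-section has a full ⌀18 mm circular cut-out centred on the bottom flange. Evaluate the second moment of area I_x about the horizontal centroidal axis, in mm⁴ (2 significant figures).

I_x ≈ 3.3 × 10⁸ mm⁴

Split into non-overlapping primitives; take the origin at the lower-left of the bounding box.
Bottom flange: 150 × 28, A = 4 200 mm², y = 14 mm, Ī = 274 400 mm⁴.
Web: 12 × 350, A = 4 200 mm², y = 203 mm, Ī = 42 875 000 mm⁴.
Top flange: 150 × 28, A = 4 200 mm², y = 392 mm, Ī = 274 400 mm⁴.
Hole (subtracted): ⌀18, A = 254.5 mm², y = 14 mm, Ī = 5 153 mm⁴.
Centroid: ȳ = ΣA·y / ΣA = 206.9 mm.
Transfer each piece to the horizontal centroidal axis using Ī + A·d² with d = y − 206.9:
  bottom flange: d = -192.9 mm → contributes +156 551 175 mm⁴
  web: d = -3.896 mm → contributes +42 938 742 mm⁴
  top flange: d = 185.1 mm → contributes +144 181 508 mm⁴
  hole: d = -192.9 mm → contributes −9 473 628 mm⁴
Total I = 334 197 797 mm⁴.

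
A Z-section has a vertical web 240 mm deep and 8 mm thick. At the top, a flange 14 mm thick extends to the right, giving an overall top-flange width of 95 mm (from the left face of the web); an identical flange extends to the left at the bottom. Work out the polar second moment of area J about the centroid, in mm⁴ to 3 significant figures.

J ≈ 4.74 × 10⁷ mm⁴

Break the section into simple shapes (no overlaps), measuring from the bottom-left corner of the bounding box.
Web: 8 × 240, A = 1 920 mm², y = 120 mm, Ī = 9 216 000 mm⁴.
Top flange (beyond web): 87 × 14, A = 1 218 mm², y = 233 mm, Ī = 19 894 mm⁴.
Bottom flange (beyond web): 87 × 14, A = 1 218 mm², y = 7 mm, Ī = 19 894 mm⁴.
Centroid: ȳ = ΣA·y / ΣA = 120 mm.
Transfer each piece to the centroidal x-axis using Ī + A·d² with d = y − 120:
  web: d = 0 mm → contributes +9 216 000 mm⁴
  top flange (beyond web): d = 113 mm → contributes +15 572 536 mm⁴
  bottom flange (beyond web): d = -113 mm → contributes +15 572 536 mm⁴
Total I = 40 361 072 mm⁴.
For the y-axis: x̄ = 91 mm.
Repeating about the centroidal y-axis gives I_y = 7 042 972 mm⁴.
Polar second moment: J = I_x + I_y = 47 404 044 mm⁴.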